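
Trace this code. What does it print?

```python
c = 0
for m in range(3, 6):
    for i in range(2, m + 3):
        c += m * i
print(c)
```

257

m=3,i=2: c = 0+6 = 6
m=3,i=3: c = 6+9 = 15
m=3,i=4: c = 15+12 = 27
m=3,i=5: c = 27+15 = 42
m=4,i=2: c = 42+8 = 50
m=4,i=3: c = 50+12 = 62
m=4,i=4: c = 62+16 = 78
m=4,i=5: c = 78+20 = 98
m=4,i=6: c = 98+24 = 122
m=5,i=2: c = 122+10 = 132
m=5,i=3: c = 132+15 = 147
m=5,i=4: c = 147+20 = 167
m=5,i=5: c = 167+25 = 192
m=5,i=6: c = 192+30 = 222
m=5,i=7: c = 222+35 = 257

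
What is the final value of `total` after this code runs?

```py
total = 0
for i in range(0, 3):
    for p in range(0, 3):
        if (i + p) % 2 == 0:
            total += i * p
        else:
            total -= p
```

1

i=0,p=0: even sum, total = 0+0 = 0
i=0,p=1: odd sum, total = 0-1 = -1
i=0,p=2: even sum, total = (-1)+0 = -1
i=1,p=0: odd sum, total = (-1)-0 = -1
i=1,p=1: even sum, total = (-1)+1 = 0
i=1,p=2: odd sum, total = 0-2 = -2
i=2,p=0: even sum, total = (-2)+0 = -2
i=2,p=1: odd sum, total = (-2)-1 = -3
i=2,p=2: even sum, total = (-3)+4 = 1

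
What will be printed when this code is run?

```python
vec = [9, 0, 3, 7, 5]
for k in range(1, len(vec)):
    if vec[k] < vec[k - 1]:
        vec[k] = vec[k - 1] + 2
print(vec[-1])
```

k=1: 0<9, vec[1] = 9+2 = 11 → [9, 11, 3, 7, 5]
k=2: 3<11, vec[2] = 11+2 = 13 → [9, 11, 13, 7, 5]
k=3: 7<13, vec[3] = 13+2 = 15 → [9, 11, 13, 15, 5]
k=4: 5<15, vec[4] = 15+2 = 17 → [9, 11, 13, 15, 17]

17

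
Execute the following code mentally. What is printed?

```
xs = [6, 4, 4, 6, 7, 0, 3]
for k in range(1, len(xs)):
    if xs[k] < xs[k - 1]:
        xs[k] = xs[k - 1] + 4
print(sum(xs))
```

126

k=1: 4<6, xs[1] = 6+4 = 10 → [6, 10, 4, 6, 7, 0, 3]
k=2: 4<10, xs[2] = 10+4 = 14 → [6, 10, 14, 6, 7, 0, 3]
k=3: 6<14, xs[3] = 14+4 = 18 → [6, 10, 14, 18, 7, 0, 3]
k=4: 7<18, xs[4] = 18+4 = 22 → [6, 10, 14, 18, 22, 0, 3]
k=5: 0<22, xs[5] = 22+4 = 26 → [6, 10, 14, 18, 22, 26, 3]
k=6: 3<26, xs[6] = 26+4 = 30 → [6, 10, 14, 18, 22, 26, 30]
sum = 126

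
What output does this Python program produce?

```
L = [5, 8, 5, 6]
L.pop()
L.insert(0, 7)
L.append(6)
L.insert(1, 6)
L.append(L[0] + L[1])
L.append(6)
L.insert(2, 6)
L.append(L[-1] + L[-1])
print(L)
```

[7, 6, 6, 5, 8, 5, 6, 13, 6, 12]

pop() removes 6 → [5, 8, 5]
insert 7 at 0 → [7, 5, 8, 5]
append 6 → [7, 5, 8, 5, 6]
insert 6 at 1 → [7, 6, 5, 8, 5, 6]
append L[0]+L[1] = 7+6 = 13 → [7, 6, 5, 8, 5, 6, 13]
append 6 → [7, 6, 5, 8, 5, 6, 13, 6]
insert 6 at 2 → [7, 6, 6, 5, 8, 5, 6, 13, 6]
append L[-1]+L[-1] = 6+6 = 12 → [7, 6, 6, 5, 8, 5, 6, 13, 6, 12]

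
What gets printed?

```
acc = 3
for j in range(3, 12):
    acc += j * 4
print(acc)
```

255

j=3: acc = 3+3*4 = 15
j=4: acc = 15+4*4 = 31
j=5: acc = 31+5*4 = 51
j=6: acc = 51+6*4 = 75
j=7: acc = 75+7*4 = 103
j=8: acc = 103+8*4 = 135
j=9: acc = 135+9*4 = 171
j=10: acc = 171+10*4 = 211
j=11: acc = 211+11*4 = 255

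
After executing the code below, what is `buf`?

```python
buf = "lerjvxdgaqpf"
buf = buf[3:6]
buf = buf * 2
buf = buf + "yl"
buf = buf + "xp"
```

'jvxjvxylxp'

slice [3:6] → 'jvx'
repeat ×2 → 'jvxjvx'
+ 'yl' → 'jvxjvxyl'
+ 'xp' → 'jvxjvxylxp'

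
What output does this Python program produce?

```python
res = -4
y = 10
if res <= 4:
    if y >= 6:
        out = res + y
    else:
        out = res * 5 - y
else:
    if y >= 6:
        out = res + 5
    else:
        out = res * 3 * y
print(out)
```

6

res=-4, y=10
res <= 4 is True; y >= 6 is True
→ out = res + y = 6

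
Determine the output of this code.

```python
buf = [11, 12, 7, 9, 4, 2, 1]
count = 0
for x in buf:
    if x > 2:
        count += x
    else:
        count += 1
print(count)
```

x=11: >2, count = 0+11 = 11
x=12: >2, count = 11+12 = 23
x=7: >2, count = 23+7 = 30
x=9: >2, count = 30+9 = 39
x=4: >2, count = 39+4 = 43
x=2: not >2, count = 43+1 = 44
x=1: not >2, count = 44+1 = 45

45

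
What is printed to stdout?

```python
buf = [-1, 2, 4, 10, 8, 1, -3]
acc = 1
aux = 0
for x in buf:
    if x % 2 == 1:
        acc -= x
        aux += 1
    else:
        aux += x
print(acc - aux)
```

-23

x=-1: odd, acc = 1-(-1) = 2; aux=1
x=2: not odd; aux=3
x=4: not odd; aux=7
x=10: not odd; aux=17
x=8: not odd; aux=25
x=1: odd, acc = 2-1 = 1; aux=26
x=-3: odd, acc = 1-(-3) = 4; aux=27
acc-aux = 4-27 = -23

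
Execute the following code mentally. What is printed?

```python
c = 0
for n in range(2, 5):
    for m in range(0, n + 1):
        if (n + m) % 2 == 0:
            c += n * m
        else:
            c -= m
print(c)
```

n=2,m=0: even sum, c = 0+0 = 0
n=2,m=1: odd sum, c = 0-1 = -1
n=2,m=2: even sum, c = (-1)+4 = 3
n=3,m=0: odd sum, c = 3-0 = 3
n=3,m=1: even sum, c = 3+3 = 6
n=3,m=2: odd sum, c = 6-2 = 4
n=3,m=3: even sum, c = 4+9 = 13
n=4,m=0: even sum, c = 13+0 = 13
n=4,m=1: odd sum, c = 13-1 = 12
n=4,m=2: even sum, c = 12+8 = 20
n=4,m=3: odd sum, c = 20-3 = 17
n=4,m=4: even sum, c = 17+16 = 33

33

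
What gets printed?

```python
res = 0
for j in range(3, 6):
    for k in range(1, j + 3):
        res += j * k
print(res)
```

j=3,k=1: res = 0+3 = 3
j=3,k=2: res = 3+6 = 9
j=3,k=3: res = 9+9 = 18
j=3,k=4: res = 18+12 = 30
j=3,k=5: res = 30+15 = 45
j=4,k=1: res = 45+4 = 49
j=4,k=2: res = 49+8 = 57
j=4,k=3: res = 57+12 = 69
j=4,k=4: res = 69+16 = 85
j=4,k=5: res = 85+20 = 105
j=4,k=6: res = 105+24 = 129
j=5,k=1: res = 129+5 = 134
j=5,k=2: res = 134+10 = 144
j=5,k=3: res = 144+15 = 159
j=5,k=4: res = 159+20 = 179
j=5,k=5: res = 179+25 = 204
j=5,k=6: res = 204+30 = 234
j=5,k=7: res = 234+35 = 269

269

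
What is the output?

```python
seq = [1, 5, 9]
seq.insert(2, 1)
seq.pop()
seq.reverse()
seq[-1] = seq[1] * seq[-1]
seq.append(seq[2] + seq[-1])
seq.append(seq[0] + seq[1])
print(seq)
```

insert 1 at 2 → [1, 5, 1, 9]
pop() removes 9 → [1, 5, 1]
reverse → [1, 5, 1]
seq[-1] = seq[1]*seq[-1] = 5*1 = 5 → [1, 5, 5]
append seq[2]+seq[-1] = 5+5 = 10 → [1, 5, 5, 10]
append seq[0]+seq[1] = 1+5 = 6 → [1, 5, 5, 10, 6]

[1, 5, 5, 10, 6]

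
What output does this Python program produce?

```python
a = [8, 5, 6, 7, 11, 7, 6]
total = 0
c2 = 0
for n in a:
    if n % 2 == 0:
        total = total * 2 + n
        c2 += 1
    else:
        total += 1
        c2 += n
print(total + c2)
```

93

n=8: even, total = 0*2+8 = 8; c2=1
n=5: not even, total = 8+1 = 9; c2=6
n=6: even, total = 9*2+6 = 24; c2=7
n=7: not even, total = 24+1 = 25; c2=14
n=11: not even, total = 25+1 = 26; c2=25
n=7: not even, total = 26+1 = 27; c2=32
n=6: even, total = 27*2+6 = 60; c2=33
total+c2 = 60+33 = 93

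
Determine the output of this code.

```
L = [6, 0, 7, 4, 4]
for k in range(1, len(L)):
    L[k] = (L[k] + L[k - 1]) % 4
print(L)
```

[6, 2, 1, 1, 1]

k=1: L[1] = (0+6)%4 = 2 → [6, 2, 7, 4, 4]
k=2: L[2] = (7+2)%4 = 1 → [6, 2, 1, 4, 4]
k=3: L[3] = (4+1)%4 = 1 → [6, 2, 1, 1, 4]
k=4: L[4] = (4+1)%4 = 1 → [6, 2, 1, 1, 1]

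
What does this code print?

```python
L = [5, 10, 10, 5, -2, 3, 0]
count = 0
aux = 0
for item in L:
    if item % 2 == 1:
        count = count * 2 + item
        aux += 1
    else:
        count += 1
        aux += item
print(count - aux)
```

item=5: odd, count = 0*2+5 = 5; aux=1
item=10: not odd, count = 5+1 = 6; aux=11
item=10: not odd, count = 6+1 = 7; aux=21
item=5: odd, count = 7*2+5 = 19; aux=22
item=-2: not odd, count = 19+1 = 20; aux=20
item=3: odd, count = 20*2+3 = 43; aux=21
item=0: not odd, count = 43+1 = 44; aux=21
count-aux = 44-21 = 23

23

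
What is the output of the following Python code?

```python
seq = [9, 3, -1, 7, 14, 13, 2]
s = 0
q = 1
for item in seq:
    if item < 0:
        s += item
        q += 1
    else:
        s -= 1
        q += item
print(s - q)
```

-57

item=9: not <0, s = 0-1 = -1; q=10
item=3: not <0, s = (-1)-1 = -2; q=13
item=-1: <0, s = (-2)+(-1) = -3; q=14
item=7: not <0, s = (-3)-1 = -4; q=21
item=14: not <0, s = (-4)-1 = -5; q=35
item=13: not <0, s = (-5)-1 = -6; q=48
item=2: not <0, s = (-6)-1 = -7; q=50
s-q = (-7)-50 = -57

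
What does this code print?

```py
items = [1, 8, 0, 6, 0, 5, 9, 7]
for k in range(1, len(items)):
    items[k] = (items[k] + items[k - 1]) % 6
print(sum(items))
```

k=1: items[1] = (8+1)%6 = 3 → [1, 3, 0, 6, 0, 5, 9, 7]
k=2: items[2] = (0+3)%6 = 3 → [1, 3, 3, 6, 0, 5, 9, 7]
k=3: items[3] = (6+3)%6 = 3 → [1, 3, 3, 3, 0, 5, 9, 7]
k=4: items[4] = (0+3)%6 = 3 → [1, 3, 3, 3, 3, 5, 9, 7]
k=5: items[5] = (5+3)%6 = 2 → [1, 3, 3, 3, 3, 2, 9, 7]
k=6: items[6] = (9+2)%6 = 5 → [1, 3, 3, 3, 3, 2, 5, 7]
k=7: items[7] = (7+5)%6 = 0 → [1, 3, 3, 3, 3, 2, 5, 0]
sum = 20

20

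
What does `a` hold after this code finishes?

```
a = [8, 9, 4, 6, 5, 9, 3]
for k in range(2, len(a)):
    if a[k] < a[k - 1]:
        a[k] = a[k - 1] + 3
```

[8, 9, 12, 15, 18, 21, 24]

k=2: 4<9, a[2] = 9+3 = 12 → [8, 9, 12, 6, 5, 9, 3]
k=3: 6<12, a[3] = 12+3 = 15 → [8, 9, 12, 15, 5, 9, 3]
k=4: 5<15, a[4] = 15+3 = 18 → [8, 9, 12, 15, 18, 9, 3]
k=5: 9<18, a[5] = 18+3 = 21 → [8, 9, 12, 15, 18, 21, 3]
k=6: 3<21, a[6] = 21+3 = 24 → [8, 9, 12, 15, 18, 21, 24]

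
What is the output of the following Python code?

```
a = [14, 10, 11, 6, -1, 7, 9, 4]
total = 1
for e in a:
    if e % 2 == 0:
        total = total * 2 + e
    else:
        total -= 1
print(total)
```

174

e=14: even, total = 1*2+14 = 16
e=10: even, total = 16*2+10 = 42
e=11: not even, total = 42-1 = 41
e=6: even, total = 41*2+6 = 88
e=-1: not even, total = 88-1 = 87
e=7: not even, total = 87-1 = 86
e=9: not even, total = 86-1 = 85
e=4: even, total = 85*2+4 = 174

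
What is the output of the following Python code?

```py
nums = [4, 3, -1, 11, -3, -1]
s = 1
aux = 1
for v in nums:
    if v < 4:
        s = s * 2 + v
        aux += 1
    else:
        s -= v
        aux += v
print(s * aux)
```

-1580

v=4: not <4, s = 1-4 = -3; aux=5
v=3: <4, s = (-3)*2+3 = -3; aux=6
v=-1: <4, s = (-3)*2+(-1) = -7; aux=7
v=11: not <4, s = (-7)-11 = -18; aux=18
v=-3: <4, s = (-18)*2+(-3) = -39; aux=19
v=-1: <4, s = (-39)*2+(-1) = -79; aux=20
s*aux = (-79)*20 = -1580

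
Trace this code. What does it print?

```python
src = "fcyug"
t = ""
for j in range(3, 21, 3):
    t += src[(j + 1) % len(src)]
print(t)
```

gyfucg

j=3: add src[4]='g' → 'g'
j=6: add src[2]='y' → 'gy'
j=9: add src[0]='f' → 'gyf'
j=12: add src[3]='u' → 'gyfu'
j=15: add src[1]='c' → 'gyfuc'
j=18: add src[4]='g' → 'gyfucg'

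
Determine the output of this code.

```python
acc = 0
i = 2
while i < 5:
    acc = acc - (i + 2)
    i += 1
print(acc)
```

-15

i=2: acc = 0-4 = -4
i=3: acc = (-4)-5 = -9
i=4: acc = (-9)-6 = -15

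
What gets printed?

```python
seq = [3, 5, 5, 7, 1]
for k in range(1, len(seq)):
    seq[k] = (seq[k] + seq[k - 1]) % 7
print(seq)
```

[3, 1, 6, 6, 0]

k=1: seq[1] = (5+3)%7 = 1 → [3, 1, 5, 7, 1]
k=2: seq[2] = (5+1)%7 = 6 → [3, 1, 6, 7, 1]
k=3: seq[3] = (7+6)%7 = 6 → [3, 1, 6, 6, 1]
k=4: seq[4] = (1+6)%7 = 0 → [3, 1, 6, 6, 0]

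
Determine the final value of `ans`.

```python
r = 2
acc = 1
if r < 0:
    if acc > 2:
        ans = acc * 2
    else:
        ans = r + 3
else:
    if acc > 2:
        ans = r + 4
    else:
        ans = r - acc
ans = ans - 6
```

r=2, acc=1
r < 0 is False; acc > 2 is False
→ ans = r - acc = 1
ans = 1-6 = -5

-5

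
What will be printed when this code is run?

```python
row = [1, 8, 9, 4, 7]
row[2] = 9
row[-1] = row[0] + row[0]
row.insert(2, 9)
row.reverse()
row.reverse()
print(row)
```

row[2] = 9 → [1, 8, 9, 4, 7]
row[-1] = row[0]+row[0] = 1+1 = 2 → [1, 8, 9, 4, 2]
insert 9 at 2 → [1, 8, 9, 9, 4, 2]
reverse → [2, 4, 9, 9, 8, 1]
reverse → [1, 8, 9, 9, 4, 2]

[1, 8, 9, 9, 4, 2]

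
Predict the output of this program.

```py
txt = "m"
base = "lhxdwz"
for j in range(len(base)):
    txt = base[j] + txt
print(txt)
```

zwdxhlm

j=0: prepend 'l' → 'lm'
j=1: prepend 'h' → 'hlm'
j=2: prepend 'x' → 'xhlm'
j=3: prepend 'd' → 'dxhlm'
j=4: prepend 'w' → 'wdxhlm'
j=5: prepend 'z' → 'zwdxhlm'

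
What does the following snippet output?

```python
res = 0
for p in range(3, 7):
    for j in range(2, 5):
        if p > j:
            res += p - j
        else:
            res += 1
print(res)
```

p=3,j=2: 3>2, res = 0+1 = 1
p=3,j=3: not 3>3, res = 1+1 = 2
p=3,j=4: not 3>4, res = 2+1 = 3
p=4,j=2: 4>2, res = 3+2 = 5
p=4,j=3: 4>3, res = 5+1 = 6
p=4,j=4: not 4>4, res = 6+1 = 7
p=5,j=2: 5>2, res = 7+3 = 10
p=5,j=3: 5>3, res = 10+2 = 12
p=5,j=4: 5>4, res = 12+1 = 13
p=6,j=2: 6>2, res = 13+4 = 17
p=6,j=3: 6>3, res = 17+3 = 20
p=6,j=4: 6>4, res = 20+2 = 22

22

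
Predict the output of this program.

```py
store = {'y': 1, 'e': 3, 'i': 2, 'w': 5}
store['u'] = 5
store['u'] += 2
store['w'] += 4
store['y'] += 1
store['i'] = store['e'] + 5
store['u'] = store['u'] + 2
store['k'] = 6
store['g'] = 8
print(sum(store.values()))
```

store['u'] = 5 → {'y': 1, 'e': 3, 'i': 2, 'w': 5, 'u': 5}
store['u'] = 5+2 = 7 → {'y': 1, 'e': 3, 'i': 2, 'w': 5, 'u': 7}
store['w'] = 5+4 = 9 → {'y': 1, 'e': 3, 'i': 2, 'w': 9, 'u': 7}
store['y'] = 1+1 = 2 → {'y': 2, 'e': 3, 'i': 2, 'w': 9, 'u': 7}
store['i'] = store['e']+5 = 8 → {'y': 2, 'e': 3, 'i': 8, 'w': 9, 'u': 7}
store['u'] = store['u']+2 = 9 → {'y': 2, 'e': 3, 'i': 8, 'w': 9, 'u': 9}
store['k'] = 6 → {'y': 2, 'e': 3, 'i': 8, 'w': 9, 'u': 9, 'k': 6}
store['g'] = 8 → {'y': 2, 'e': 3, 'i': 8, 'w': 9, 'u': 9, 'k': 6, 'g': 8}
sum of values = 45

45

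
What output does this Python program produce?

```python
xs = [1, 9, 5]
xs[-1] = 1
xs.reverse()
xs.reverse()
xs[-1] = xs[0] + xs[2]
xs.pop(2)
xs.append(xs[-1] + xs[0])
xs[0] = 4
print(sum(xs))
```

23

xs[-1] = 1 → [1, 9, 1]
reverse → [1, 9, 1]
reverse → [1, 9, 1]
xs[-1] = xs[0]+xs[2] = 1+1 = 2 → [1, 9, 2]
pop(2) removes 2 → [1, 9]
append xs[-1]+xs[0] = 9+1 = 10 → [1, 9, 10]
xs[0] = 4 → [4, 9, 10]
sum = 23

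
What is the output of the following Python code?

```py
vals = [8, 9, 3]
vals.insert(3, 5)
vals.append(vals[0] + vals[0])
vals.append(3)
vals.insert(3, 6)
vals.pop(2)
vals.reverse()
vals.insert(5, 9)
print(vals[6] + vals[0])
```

insert 5 at 3 → [8, 9, 3, 5]
append vals[0]+vals[0] = 8+8 = 16 → [8, 9, 3, 5, 16]
append 3 → [8, 9, 3, 5, 16, 3]
insert 6 at 3 → [8, 9, 3, 6, 5, 16, 3]
pop(2) removes 3 → [8, 9, 6, 5, 16, 3]
reverse → [3, 16, 5, 6, 9, 8]
insert 9 at 5 → [3, 16, 5, 6, 9, 9, 8]
vals[6]+vals[0] = 8+3 = 11

11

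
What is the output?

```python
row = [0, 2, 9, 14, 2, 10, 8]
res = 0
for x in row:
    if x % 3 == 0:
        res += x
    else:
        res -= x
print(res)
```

-27

x=0: %3==0, res = 0+0 = 0
x=2: not %3==0, res = 0-2 = -2
x=9: %3==0, res = (-2)+9 = 7
x=14: not %3==0, res = 7-14 = -7
x=2: not %3==0, res = (-7)-2 = -9
x=10: not %3==0, res = (-9)-10 = -19
x=8: not %3==0, res = (-19)-8 = -27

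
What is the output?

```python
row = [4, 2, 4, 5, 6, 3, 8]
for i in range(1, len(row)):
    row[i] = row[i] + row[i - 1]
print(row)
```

i=1: row[1] = 2+4 = 6 → [4, 6, 4, 5, 6, 3, 8]
i=2: row[2] = 4+6 = 10 → [4, 6, 10, 5, 6, 3, 8]
i=3: row[3] = 5+10 = 15 → [4, 6, 10, 15, 6, 3, 8]
i=4: row[4] = 6+15 = 21 → [4, 6, 10, 15, 21, 3, 8]
i=5: row[5] = 3+21 = 24 → [4, 6, 10, 15, 21, 24, 8]
i=6: row[6] = 8+24 = 32 → [4, 6, 10, 15, 21, 24, 32]

[4, 6, 10, 15, 21, 24, 32]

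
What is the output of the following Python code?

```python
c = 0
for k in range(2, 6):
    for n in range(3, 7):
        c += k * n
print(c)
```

k=2,n=3: c = 0+6 = 6
k=2,n=4: c = 6+8 = 14
k=2,n=5: c = 14+10 = 24
k=2,n=6: c = 24+12 = 36
k=3,n=3: c = 36+9 = 45
k=3,n=4: c = 45+12 = 57
k=3,n=5: c = 57+15 = 72
k=3,n=6: c = 72+18 = 90
k=4,n=3: c = 90+12 = 102
k=4,n=4: c = 102+16 = 118
k=4,n=5: c = 118+20 = 138
k=4,n=6: c = 138+24 = 162
k=5,n=3: c = 162+15 = 177
k=5,n=4: c = 177+20 = 197
k=5,n=5: c = 197+25 = 222
k=5,n=6: c = 222+30 = 252

252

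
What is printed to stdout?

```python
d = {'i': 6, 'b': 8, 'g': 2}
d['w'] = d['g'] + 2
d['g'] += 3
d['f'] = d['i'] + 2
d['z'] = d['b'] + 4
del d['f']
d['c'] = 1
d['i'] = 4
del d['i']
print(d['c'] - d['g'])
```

d['w'] = d['g']+2 = 4 → {'i': 6, 'b': 8, 'g': 2, 'w': 4}
d['g'] = 2+3 = 5 → {'i': 6, 'b': 8, 'g': 5, 'w': 4}
d['f'] = d['i']+2 = 8 → {'i': 6, 'b': 8, 'g': 5, 'w': 4, 'f': 8}
d['z'] = d['b']+4 = 12 → {'i': 6, 'b': 8, 'g': 5, 'w': 4, 'f': 8, 'z': 12}
del 'f' → {'i': 6, 'b': 8, 'g': 5, 'w': 4, 'z': 12}
d['c'] = 1 → {'i': 6, 'b': 8, 'g': 5, 'w': 4, 'z': 12, 'c': 1}
d['i'] = 4 → {'i': 4, 'b': 8, 'g': 5, 'w': 4, 'z': 12, 'c': 1}
del 'i' → {'b': 8, 'g': 5, 'w': 4, 'z': 12, 'c': 1}
d['c']-d['g'] = 1-5 = -4

-4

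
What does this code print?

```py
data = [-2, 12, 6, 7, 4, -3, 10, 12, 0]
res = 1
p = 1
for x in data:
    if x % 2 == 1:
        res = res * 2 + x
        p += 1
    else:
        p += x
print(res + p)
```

60

x=-2: not odd; p=-1
x=12: not odd; p=11
x=6: not odd; p=17
x=7: odd, res = 1*2+7 = 9; p=18
x=4: not odd; p=22
x=-3: odd, res = 9*2+(-3) = 15; p=23
x=10: not odd; p=33
x=12: not odd; p=45
x=0: not odd; p=45
res+p = 15+45 = 60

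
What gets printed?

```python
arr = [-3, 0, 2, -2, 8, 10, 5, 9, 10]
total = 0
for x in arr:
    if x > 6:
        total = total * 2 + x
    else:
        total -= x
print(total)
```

x=-3: not >6, total = 0-(-3) = 3
x=0: not >6, total = 3-0 = 3
x=2: not >6, total = 3-2 = 1
x=-2: not >6, total = 1-(-2) = 3
x=8: >6, total = 3*2+8 = 14
x=10: >6, total = 14*2+10 = 38
x=5: not >6, total = 38-5 = 33
x=9: >6, total = 33*2+9 = 75
x=10: >6, total = 75*2+10 = 160

160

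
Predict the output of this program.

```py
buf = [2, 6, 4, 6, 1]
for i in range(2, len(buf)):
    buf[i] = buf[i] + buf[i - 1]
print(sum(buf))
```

i=2: buf[2] = 4+6 = 10 → [2, 6, 10, 6, 1]
i=3: buf[3] = 6+10 = 16 → [2, 6, 10, 16, 1]
i=4: buf[4] = 1+16 = 17 → [2, 6, 10, 16, 17]
sum = 51

51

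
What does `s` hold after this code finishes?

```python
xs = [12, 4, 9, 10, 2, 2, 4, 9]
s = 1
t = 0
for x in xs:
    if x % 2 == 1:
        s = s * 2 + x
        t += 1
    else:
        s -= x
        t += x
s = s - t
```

x=12: not odd, s = 1-12 = -11; t=12
x=4: not odd, s = (-11)-4 = -15; t=16
x=9: odd, s = (-15)*2+9 = -21; t=17
x=10: not odd, s = (-21)-10 = -31; t=27
x=2: not odd, s = (-31)-2 = -33; t=29
x=2: not odd, s = (-33)-2 = -35; t=31
x=4: not odd, s = (-35)-4 = -39; t=35
x=9: odd, s = (-39)*2+9 = -69; t=36
s-t = (-69)-36 = -105

-105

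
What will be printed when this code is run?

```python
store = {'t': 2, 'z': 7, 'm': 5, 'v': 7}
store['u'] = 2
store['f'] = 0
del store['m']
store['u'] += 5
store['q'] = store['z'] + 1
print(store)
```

store['u'] = 2 → {'t': 2, 'z': 7, 'm': 5, 'v': 7, 'u': 2}
store['f'] = 0 → {'t': 2, 'z': 7, 'm': 5, 'v': 7, 'u': 2, 'f': 0}
del 'm' → {'t': 2, 'z': 7, 'v': 7, 'u': 2, 'f': 0}
store['u'] = 2+5 = 7 → {'t': 2, 'z': 7, 'v': 7, 'u': 7, 'f': 0}
store['q'] = store['z']+1 = 8 → {'t': 2, 'z': 7, 'v': 7, 'u': 7, 'f': 0, 'q': 8}

{'t': 2, 'z': 7, 'v': 7, 'u': 7, 'f': 0, 'q': 8}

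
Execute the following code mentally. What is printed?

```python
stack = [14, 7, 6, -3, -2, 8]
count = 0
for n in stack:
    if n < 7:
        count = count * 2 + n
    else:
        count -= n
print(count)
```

-160

n=14: not <7, count = 0-14 = -14
n=7: not <7, count = (-14)-7 = -21
n=6: <7, count = (-21)*2+6 = -36
n=-3: <7, count = (-36)*2+(-3) = -75
n=-2: <7, count = (-75)*2+(-2) = -152
n=8: not <7, count = (-152)-8 = -160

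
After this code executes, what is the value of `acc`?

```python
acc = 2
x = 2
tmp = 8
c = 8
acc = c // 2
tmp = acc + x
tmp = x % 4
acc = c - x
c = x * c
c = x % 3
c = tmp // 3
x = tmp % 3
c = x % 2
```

6

acc = 8//2 = 4
tmp = 4+2 = 6
tmp = 2%4 = 2
acc = 8-2 = 6
c = 2*8 = 16
c = 2%3 = 2
c = 2//3 = 0
x = 2%3 = 2
c = 2%2 = 0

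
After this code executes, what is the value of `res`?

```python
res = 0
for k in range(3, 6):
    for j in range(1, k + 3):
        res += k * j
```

k=3,j=1: res = 0+3 = 3
k=3,j=2: res = 3+6 = 9
k=3,j=3: res = 9+9 = 18
k=3,j=4: res = 18+12 = 30
k=3,j=5: res = 30+15 = 45
k=4,j=1: res = 45+4 = 49
k=4,j=2: res = 49+8 = 57
k=4,j=3: res = 57+12 = 69
k=4,j=4: res = 69+16 = 85
k=4,j=5: res = 85+20 = 105
k=4,j=6: res = 105+24 = 129
k=5,j=1: res = 129+5 = 134
k=5,j=2: res = 134+10 = 144
k=5,j=3: res = 144+15 = 159
k=5,j=4: res = 159+20 = 179
k=5,j=5: res = 179+25 = 204
k=5,j=6: res = 204+30 = 234
k=5,j=7: res = 234+35 = 269

269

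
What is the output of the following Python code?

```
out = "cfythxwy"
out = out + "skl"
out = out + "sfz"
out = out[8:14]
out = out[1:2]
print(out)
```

k

+ 'skl' → 'cfythxwyskl'
+ 'sfz' → 'cfythxwysklsfz'
slice [8:14] → 'sklsfz'
slice [1:2] → 'k'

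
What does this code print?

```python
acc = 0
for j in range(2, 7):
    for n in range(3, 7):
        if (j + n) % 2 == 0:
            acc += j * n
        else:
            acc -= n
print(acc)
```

140

j=2,n=3: odd sum, acc = 0-3 = -3
j=2,n=4: even sum, acc = (-3)+8 = 5
j=2,n=5: odd sum, acc = 5-5 = 0
j=2,n=6: even sum, acc = 0+12 = 12
j=3,n=3: even sum, acc = 12+9 = 21
j=3,n=4: odd sum, acc = 21-4 = 17
j=3,n=5: even sum, acc = 17+15 = 32
j=3,n=6: odd sum, acc = 32-6 = 26
j=4,n=3: odd sum, acc = 26-3 = 23
j=4,n=4: even sum, acc = 23+16 = 39
j=4,n=5: odd sum, acc = 39-5 = 34
j=4,n=6: even sum, acc = 34+24 = 58
j=5,n=3: even sum, acc = 58+15 = 73
j=5,n=4: odd sum, acc = 73-4 = 69
j=5,n=5: even sum, acc = 69+25 = 94
j=5,n=6: odd sum, acc = 94-6 = 88
j=6,n=3: odd sum, acc = 88-3 = 85
j=6,n=4: even sum, acc = 85+24 = 109
j=6,n=5: odd sum, acc = 109-5 = 104
j=6,n=6: even sum, acc = 104+36 = 140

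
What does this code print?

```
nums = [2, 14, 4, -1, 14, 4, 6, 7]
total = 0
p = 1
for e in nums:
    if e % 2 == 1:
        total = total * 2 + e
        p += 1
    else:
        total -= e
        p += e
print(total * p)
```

e=2: not odd, total = 0-2 = -2; p=3
e=14: not odd, total = (-2)-14 = -16; p=17
e=4: not odd, total = (-16)-4 = -20; p=21
e=-1: odd, total = (-20)*2+(-1) = -41; p=22
e=14: not odd, total = (-41)-14 = -55; p=36
e=4: not odd, total = (-55)-4 = -59; p=40
e=6: not odd, total = (-59)-6 = -65; p=46
e=7: odd, total = (-65)*2+7 = -123; p=47
total*p = (-123)*47 = -5781

-5781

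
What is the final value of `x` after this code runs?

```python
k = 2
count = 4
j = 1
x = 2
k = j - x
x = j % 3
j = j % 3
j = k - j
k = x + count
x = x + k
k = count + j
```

6

k = 1-2 = -1
x = 1%3 = 1
j = 1%3 = 1
j = (-1)-1 = -2
k = 1+4 = 5
x = 1+5 = 6
k = 4+(-2) = 2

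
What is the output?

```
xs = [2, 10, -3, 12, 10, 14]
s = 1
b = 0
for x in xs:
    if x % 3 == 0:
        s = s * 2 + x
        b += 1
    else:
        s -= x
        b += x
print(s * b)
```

x=2: not %3==0, s = 1-2 = -1; b=2
x=10: not %3==0, s = (-1)-10 = -11; b=12
x=-3: %3==0, s = (-11)*2+(-3) = -25; b=13
x=12: %3==0, s = (-25)*2+12 = -38; b=14
x=10: not %3==0, s = (-38)-10 = -48; b=24
x=14: not %3==0, s = (-48)-14 = -62; b=38
s*b = (-62)*38 = -2356

-2356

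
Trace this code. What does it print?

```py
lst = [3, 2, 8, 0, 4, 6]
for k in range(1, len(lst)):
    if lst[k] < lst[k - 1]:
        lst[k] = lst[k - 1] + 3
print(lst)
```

k=1: 2<3, lst[1] = 3+3 = 6 → [3, 6, 8, 0, 4, 6]
k=2: 8>=6, unchanged → [3, 6, 8, 0, 4, 6]
k=3: 0<8, lst[3] = 8+3 = 11 → [3, 6, 8, 11, 4, 6]
k=4: 4<11, lst[4] = 11+3 = 14 → [3, 6, 8, 11, 14, 6]
k=5: 6<14, lst[5] = 14+3 = 17 → [3, 6, 8, 11, 14, 17]

[3, 6, 8, 11, 14, 17]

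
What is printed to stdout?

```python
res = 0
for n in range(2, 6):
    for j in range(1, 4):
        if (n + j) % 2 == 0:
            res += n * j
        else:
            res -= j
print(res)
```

32

n=2,j=1: odd sum, res = 0-1 = -1
n=2,j=2: even sum, res = (-1)+4 = 3
n=2,j=3: odd sum, res = 3-3 = 0
n=3,j=1: even sum, res = 0+3 = 3
n=3,j=2: odd sum, res = 3-2 = 1
n=3,j=3: even sum, res = 1+9 = 10
n=4,j=1: odd sum, res = 10-1 = 9
n=4,j=2: even sum, res = 9+8 = 17
n=4,j=3: odd sum, res = 17-3 = 14
n=5,j=1: even sum, res = 14+5 = 19
n=5,j=2: odd sum, res = 19-2 = 17
n=5,j=3: even sum, res = 17+15 = 32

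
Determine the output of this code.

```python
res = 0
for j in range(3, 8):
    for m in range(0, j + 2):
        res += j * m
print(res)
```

615

j=3,m=0: res = 0+0 = 0
j=3,m=1: res = 0+3 = 3
j=3,m=2: res = 3+6 = 9
j=3,m=3: res = 9+9 = 18
j=3,m=4: res = 18+12 = 30
j=4,m=0: res = 30+0 = 30
j=4,m=1: res = 30+4 = 34
j=4,m=2: res = 34+8 = 42
j=4,m=3: res = 42+12 = 54
j=4,m=4: res = 54+16 = 70
j=4,m=5: res = 70+20 = 90
j=5,m=0: res = 90+0 = 90
j=5,m=1: res = 90+5 = 95
j=5,m=2: res = 95+10 = 105
j=5,m=3: res = 105+15 = 120
j=5,m=4: res = 120+20 = 140
j=5,m=5: res = 140+25 = 165
j=5,m=6: res = 165+30 = 195
j=6,m=0: res = 195+0 = 195
j=6,m=1: res = 195+6 = 201
j=6,m=2: res = 201+12 = 213
j=6,m=3: res = 213+18 = 231
j=6,m=4: res = 231+24 = 255
j=6,m=5: res = 255+30 = 285
j=6,m=6: res = 285+36 = 321
j=6,m=7: res = 321+42 = 363
j=7,m=0: res = 363+0 = 363
j=7,m=1: res = 363+7 = 370
j=7,m=2: res = 370+14 = 384
j=7,m=3: res = 384+21 = 405
j=7,m=4: res = 405+28 = 433
j=7,m=5: res = 433+35 = 468
j=7,m=6: res = 468+42 = 510
j=7,m=7: res = 510+49 = 559
j=7,m=8: res = 559+56 = 615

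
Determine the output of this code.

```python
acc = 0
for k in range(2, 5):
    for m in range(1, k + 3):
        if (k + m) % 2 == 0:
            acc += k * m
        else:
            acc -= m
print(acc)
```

k=2,m=1: odd sum, acc = 0-1 = -1
k=2,m=2: even sum, acc = (-1)+4 = 3
k=2,m=3: odd sum, acc = 3-3 = 0
k=2,m=4: even sum, acc = 0+8 = 8
k=3,m=1: even sum, acc = 8+3 = 11
k=3,m=2: odd sum, acc = 11-2 = 9
k=3,m=3: even sum, acc = 9+9 = 18
k=3,m=4: odd sum, acc = 18-4 = 14
k=3,m=5: even sum, acc = 14+15 = 29
k=4,m=1: odd sum, acc = 29-1 = 28
k=4,m=2: even sum, acc = 28+8 = 36
k=4,m=3: odd sum, acc = 36-3 = 33
k=4,m=4: even sum, acc = 33+16 = 49
k=4,m=5: odd sum, acc = 49-5 = 44
k=4,m=6: even sum, acc = 44+24 = 68

68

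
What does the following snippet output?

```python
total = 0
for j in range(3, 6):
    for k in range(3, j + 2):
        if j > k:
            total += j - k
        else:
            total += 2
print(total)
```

j=3,k=3: not 3>3, total = 0+2 = 2
j=3,k=4: not 3>4, total = 2+2 = 4
j=4,k=3: 4>3, total = 4+1 = 5
j=4,k=4: not 4>4, total = 5+2 = 7
j=4,k=5: not 4>5, total = 7+2 = 9
j=5,k=3: 5>3, total = 9+2 = 11
j=5,k=4: 5>4, total = 11+1 = 12
j=5,k=5: not 5>5, total = 12+2 = 14
j=5,k=6: not 5>6, total = 14+2 = 16

16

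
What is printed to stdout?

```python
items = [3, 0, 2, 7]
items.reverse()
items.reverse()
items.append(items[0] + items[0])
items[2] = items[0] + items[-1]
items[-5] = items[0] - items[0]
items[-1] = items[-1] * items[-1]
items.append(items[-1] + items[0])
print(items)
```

reverse → [7, 2, 0, 3]
reverse → [3, 0, 2, 7]
append items[0]+items[0] = 3+3 = 6 → [3, 0, 2, 7, 6]
items[2] = items[0]+items[-1] = 3+6 = 9 → [3, 0, 9, 7, 6]
items[-5] = items[0]-items[0] = 3-3 = 0 → [0, 0, 9, 7, 6]
items[-1] = items[-1]*items[-1] = 6*6 = 36 → [0, 0, 9, 7, 36]
append items[-1]+items[0] = 36+0 = 36 → [0, 0, 9, 7, 36, 36]

[0, 0, 9, 7, 36, 36]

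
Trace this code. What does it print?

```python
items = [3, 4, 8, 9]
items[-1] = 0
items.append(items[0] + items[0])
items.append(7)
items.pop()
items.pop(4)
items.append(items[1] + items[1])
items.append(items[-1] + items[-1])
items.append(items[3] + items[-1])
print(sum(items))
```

items[-1] = 0 → [3, 4, 8, 0]
append items[0]+items[0] = 3+3 = 6 → [3, 4, 8, 0, 6]
append 7 → [3, 4, 8, 0, 6, 7]
pop() removes 7 → [3, 4, 8, 0, 6]
pop(4) removes 6 → [3, 4, 8, 0]
append items[1]+items[1] = 4+4 = 8 → [3, 4, 8, 0, 8]
append items[-1]+items[-1] = 8+8 = 16 → [3, 4, 8, 0, 8, 16]
append items[3]+items[-1] = 0+16 = 16 → [3, 4, 8, 0, 8, 16, 16]
sum = 55

55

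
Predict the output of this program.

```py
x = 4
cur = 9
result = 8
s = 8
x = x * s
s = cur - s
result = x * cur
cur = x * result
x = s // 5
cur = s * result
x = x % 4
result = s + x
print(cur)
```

288

x = 4*8 = 32
s = 9-8 = 1
result = 32*9 = 288
cur = 32*288 = 9216
x = 1//5 = 0
cur = 1*288 = 288
x = 0%4 = 0
result = 1+0 = 1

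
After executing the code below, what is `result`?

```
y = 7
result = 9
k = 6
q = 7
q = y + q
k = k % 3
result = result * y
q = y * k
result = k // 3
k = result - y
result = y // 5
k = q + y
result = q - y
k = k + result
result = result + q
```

-7

q = 7+7 = 14
k = 6%3 = 0
result = 9*7 = 63
q = 7*0 = 0
result = 0//3 = 0
k = 0-7 = -7
result = 7//5 = 1
k = 0+7 = 7
result = 0-7 = -7
k = 7+(-7) = 0
result = (-7)+0 = -7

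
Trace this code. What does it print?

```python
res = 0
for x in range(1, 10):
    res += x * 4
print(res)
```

180

x=1: res = 0+1*4 = 4
x=2: res = 4+2*4 = 12
x=3: res = 12+3*4 = 24
x=4: res = 24+4*4 = 40
x=5: res = 40+5*4 = 60
x=6: res = 60+6*4 = 84
x=7: res = 84+7*4 = 112
x=8: res = 112+8*4 = 144
x=9: res = 144+9*4 = 180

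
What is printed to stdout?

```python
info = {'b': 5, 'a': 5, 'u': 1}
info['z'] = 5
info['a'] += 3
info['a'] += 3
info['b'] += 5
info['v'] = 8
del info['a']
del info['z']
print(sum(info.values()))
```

19

info['z'] = 5 → {'b': 5, 'a': 5, 'u': 1, 'z': 5}
info['a'] = 5+3 = 8 → {'b': 5, 'a': 8, 'u': 1, 'z': 5}
info['a'] = 8+3 = 11 → {'b': 5, 'a': 11, 'u': 1, 'z': 5}
info['b'] = 5+5 = 10 → {'b': 10, 'a': 11, 'u': 1, 'z': 5}
info['v'] = 8 → {'b': 10, 'a': 11, 'u': 1, 'z': 5, 'v': 8}
del 'a' → {'b': 10, 'u': 1, 'z': 5, 'v': 8}
del 'z' → {'b': 10, 'u': 1, 'v': 8}
sum of values = 19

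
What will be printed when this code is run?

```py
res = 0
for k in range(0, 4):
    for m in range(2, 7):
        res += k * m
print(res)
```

k=0,m=2: res = 0+0 = 0
k=0,m=3: res = 0+0 = 0
k=0,m=4: res = 0+0 = 0
k=0,m=5: res = 0+0 = 0
k=0,m=6: res = 0+0 = 0
k=1,m=2: res = 0+2 = 2
k=1,m=3: res = 2+3 = 5
k=1,m=4: res = 5+4 = 9
k=1,m=5: res = 9+5 = 14
k=1,m=6: res = 14+6 = 20
k=2,m=2: res = 20+4 = 24
k=2,m=3: res = 24+6 = 30
k=2,m=4: res = 30+8 = 38
k=2,m=5: res = 38+10 = 48
k=2,m=6: res = 48+12 = 60
k=3,m=2: res = 60+6 = 66
k=3,m=3: res = 66+9 = 75
k=3,m=4: res = 75+12 = 87
k=3,m=5: res = 87+15 = 102
k=3,m=6: res = 102+18 = 120

120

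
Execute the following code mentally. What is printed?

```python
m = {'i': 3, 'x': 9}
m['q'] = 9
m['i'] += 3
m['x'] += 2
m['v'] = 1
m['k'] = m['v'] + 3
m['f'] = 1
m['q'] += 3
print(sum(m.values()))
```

m['q'] = 9 → {'i': 3, 'x': 9, 'q': 9}
m['i'] = 3+3 = 6 → {'i': 6, 'x': 9, 'q': 9}
m['x'] = 9+2 = 11 → {'i': 6, 'x': 11, 'q': 9}
m['v'] = 1 → {'i': 6, 'x': 11, 'q': 9, 'v': 1}
m['k'] = m['v']+3 = 4 → {'i': 6, 'x': 11, 'q': 9, 'v': 1, 'k': 4}
m['f'] = 1 → {'i': 6, 'x': 11, 'q': 9, 'v': 1, 'k': 4, 'f': 1}
m['q'] = 9+3 = 12 → {'i': 6, 'x': 11, 'q': 12, 'v': 1, 'k': 4, 'f': 1}
sum of values = 35

35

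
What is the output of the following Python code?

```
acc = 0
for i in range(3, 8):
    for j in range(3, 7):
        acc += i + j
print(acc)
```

i=3,j=3: acc = 0+6 = 6
i=3,j=4: acc = 6+7 = 13
i=3,j=5: acc = 13+8 = 21
i=3,j=6: acc = 21+9 = 30
i=4,j=3: acc = 30+7 = 37
i=4,j=4: acc = 37+8 = 45
i=4,j=5: acc = 45+9 = 54
i=4,j=6: acc = 54+10 = 64
i=5,j=3: acc = 64+8 = 72
i=5,j=4: acc = 72+9 = 81
i=5,j=5: acc = 81+10 = 91
i=5,j=6: acc = 91+11 = 102
i=6,j=3: acc = 102+9 = 111
i=6,j=4: acc = 111+10 = 121
i=6,j=5: acc = 121+11 = 132
i=6,j=6: acc = 132+12 = 144
i=7,j=3: acc = 144+10 = 154
i=7,j=4: acc = 154+11 = 165
i=7,j=5: acc = 165+12 = 177
i=7,j=6: acc = 177+13 = 190

190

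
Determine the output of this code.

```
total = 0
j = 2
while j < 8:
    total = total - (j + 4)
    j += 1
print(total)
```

j=2: total = 0-6 = -6
j=3: total = (-6)-7 = -13
j=4: total = (-13)-8 = -21
j=5: total = (-21)-9 = -30
j=6: total = (-30)-10 = -40
j=7: total = (-40)-11 = -51

-51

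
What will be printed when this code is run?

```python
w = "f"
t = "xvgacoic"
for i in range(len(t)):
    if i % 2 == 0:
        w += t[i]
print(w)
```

fxgci

i=0: add 'x' → 'fx'
i=1: skip
i=2: add 'g' → 'fxg'
i=3: skip
i=4: add 'c' → 'fxgc'
i=5: skip
i=6: add 'i' → 'fxgci'
i=7: skip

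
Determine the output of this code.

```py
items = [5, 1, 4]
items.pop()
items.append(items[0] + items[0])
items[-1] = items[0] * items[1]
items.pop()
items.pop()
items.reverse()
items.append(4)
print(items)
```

pop() removes 4 → [5, 1]
append items[0]+items[0] = 5+5 = 10 → [5, 1, 10]
items[-1] = items[0]*items[1] = 5*1 = 5 → [5, 1, 5]
pop() removes 5 → [5, 1]
pop() removes 1 → [5]
reverse → [5]
append 4 → [5, 4]

[5, 4]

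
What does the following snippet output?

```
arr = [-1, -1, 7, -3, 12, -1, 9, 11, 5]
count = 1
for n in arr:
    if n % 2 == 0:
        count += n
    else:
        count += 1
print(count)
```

21

n=-1: not even, count = 1+1 = 2
n=-1: not even, count = 2+1 = 3
n=7: not even, count = 3+1 = 4
n=-3: not even, count = 4+1 = 5
n=12: even, count = 5+12 = 17
n=-1: not even, count = 17+1 = 18
n=9: not even, count = 18+1 = 19
n=11: not even, count = 19+1 = 20
n=5: not even, count = 20+1 = 21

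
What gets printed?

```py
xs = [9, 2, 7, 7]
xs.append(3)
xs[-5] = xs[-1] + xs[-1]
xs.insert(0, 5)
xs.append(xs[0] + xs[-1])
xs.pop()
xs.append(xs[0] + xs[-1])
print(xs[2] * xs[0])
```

append 3 → [9, 2, 7, 7, 3]
xs[-5] = xs[-1]+xs[-1] = 3+3 = 6 → [6, 2, 7, 7, 3]
insert 5 at 0 → [5, 6, 2, 7, 7, 3]
append xs[0]+xs[-1] = 5+3 = 8 → [5, 6, 2, 7, 7, 3, 8]
pop() removes 8 → [5, 6, 2, 7, 7, 3]
append xs[0]+xs[-1] = 5+3 = 8 → [5, 6, 2, 7, 7, 3, 8]
xs[2]*xs[0] = 2*5 = 10

10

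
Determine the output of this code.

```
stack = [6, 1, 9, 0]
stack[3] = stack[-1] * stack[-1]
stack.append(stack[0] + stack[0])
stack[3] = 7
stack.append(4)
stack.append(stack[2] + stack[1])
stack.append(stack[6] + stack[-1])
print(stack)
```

[6, 1, 9, 7, 12, 4, 10, 20]

stack[3] = stack[-1]*stack[-1] = 0*0 = 0 → [6, 1, 9, 0]
append stack[0]+stack[0] = 6+6 = 12 → [6, 1, 9, 0, 12]
stack[3] = 7 → [6, 1, 9, 7, 12]
append 4 → [6, 1, 9, 7, 12, 4]
append stack[2]+stack[1] = 9+1 = 10 → [6, 1, 9, 7, 12, 4, 10]
append stack[6]+stack[-1] = 10+10 = 20 → [6, 1, 9, 7, 12, 4, 10, 20]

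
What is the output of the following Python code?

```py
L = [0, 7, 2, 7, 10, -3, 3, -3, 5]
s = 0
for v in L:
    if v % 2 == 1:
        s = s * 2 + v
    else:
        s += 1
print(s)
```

435

v=0: not odd, s = 0+1 = 1
v=7: odd, s = 1*2+7 = 9
v=2: not odd, s = 9+1 = 10
v=7: odd, s = 10*2+7 = 27
v=10: not odd, s = 27+1 = 28
v=-3: odd, s = 28*2+(-3) = 53
v=3: odd, s = 53*2+3 = 109
v=-3: odd, s = 109*2+(-3) = 215
v=5: odd, s = 215*2+5 = 435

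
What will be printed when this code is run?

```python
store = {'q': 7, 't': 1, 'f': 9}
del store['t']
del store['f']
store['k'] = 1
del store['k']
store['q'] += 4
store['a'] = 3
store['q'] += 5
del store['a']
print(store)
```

del 't' → {'q': 7, 'f': 9}
del 'f' → {'q': 7}
store['k'] = 1 → {'q': 7, 'k': 1}
del 'k' → {'q': 7}
store['q'] = 7+4 = 11 → {'q': 11}
store['a'] = 3 → {'q': 11, 'a': 3}
store['q'] = 11+5 = 16 → {'q': 16, 'a': 3}
del 'a' → {'q': 16}

{'q': 16}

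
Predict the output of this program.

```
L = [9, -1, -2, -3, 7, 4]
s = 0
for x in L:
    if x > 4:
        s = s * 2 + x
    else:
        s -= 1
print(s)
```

18

x=9: >4, s = 0*2+9 = 9
x=-1: not >4, s = 9-1 = 8
x=-2: not >4, s = 8-1 = 7
x=-3: not >4, s = 7-1 = 6
x=7: >4, s = 6*2+7 = 19
x=4: not >4, s = 19-1 = 18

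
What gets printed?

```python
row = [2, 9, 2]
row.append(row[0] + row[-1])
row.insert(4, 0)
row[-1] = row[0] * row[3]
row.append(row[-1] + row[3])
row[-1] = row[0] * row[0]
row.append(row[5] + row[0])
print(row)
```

[2, 9, 2, 4, 8, 4, 6]

append row[0]+row[-1] = 2+2 = 4 → [2, 9, 2, 4]
insert 0 at 4 → [2, 9, 2, 4, 0]
row[-1] = row[0]*row[3] = 2*4 = 8 → [2, 9, 2, 4, 8]
append row[-1]+row[3] = 8+4 = 12 → [2, 9, 2, 4, 8, 12]
row[-1] = row[0]*row[0] = 2*2 = 4 → [2, 9, 2, 4, 8, 4]
append row[5]+row[0] = 4+2 = 6 → [2, 9, 2, 4, 8, 4, 6]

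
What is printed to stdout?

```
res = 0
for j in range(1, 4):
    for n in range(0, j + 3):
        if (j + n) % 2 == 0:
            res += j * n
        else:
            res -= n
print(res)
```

j=1,n=0: odd sum, res = 0-0 = 0
j=1,n=1: even sum, res = 0+1 = 1
j=1,n=2: odd sum, res = 1-2 = -1
j=1,n=3: even sum, res = (-1)+3 = 2
j=2,n=0: even sum, res = 2+0 = 2
j=2,n=1: odd sum, res = 2-1 = 1
j=2,n=2: even sum, res = 1+4 = 5
j=2,n=3: odd sum, res = 5-3 = 2
j=2,n=4: even sum, res = 2+8 = 10
j=3,n=0: odd sum, res = 10-0 = 10
j=3,n=1: even sum, res = 10+3 = 13
j=3,n=2: odd sum, res = 13-2 = 11
j=3,n=3: even sum, res = 11+9 = 20
j=3,n=4: odd sum, res = 20-4 = 16
j=3,n=5: even sum, res = 16+15 = 31

31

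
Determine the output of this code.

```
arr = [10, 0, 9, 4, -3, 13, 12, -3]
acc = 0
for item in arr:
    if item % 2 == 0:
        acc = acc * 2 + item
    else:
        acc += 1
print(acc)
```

109

item=10: even, acc = 0*2+10 = 10
item=0: even, acc = 10*2+0 = 20
item=9: not even, acc = 20+1 = 21
item=4: even, acc = 21*2+4 = 46
item=-3: not even, acc = 46+1 = 47
item=13: not even, acc = 47+1 = 48
item=12: even, acc = 48*2+12 = 108
item=-3: not even, acc = 108+1 = 109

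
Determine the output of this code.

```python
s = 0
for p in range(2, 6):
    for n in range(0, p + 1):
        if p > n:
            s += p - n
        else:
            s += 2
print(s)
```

p=2,n=0: 2>0, s = 0+2 = 2
p=2,n=1: 2>1, s = 2+1 = 3
p=2,n=2: not 2>2, s = 3+2 = 5
p=3,n=0: 3>0, s = 5+3 = 8
p=3,n=1: 3>1, s = 8+2 = 10
p=3,n=2: 3>2, s = 10+1 = 11
p=3,n=3: not 3>3, s = 11+2 = 13
p=4,n=0: 4>0, s = 13+4 = 17
p=4,n=1: 4>1, s = 17+3 = 20
p=4,n=2: 4>2, s = 20+2 = 22
p=4,n=3: 4>3, s = 22+1 = 23
p=4,n=4: not 4>4, s = 23+2 = 25
p=5,n=0: 5>0, s = 25+5 = 30
p=5,n=1: 5>1, s = 30+4 = 34
p=5,n=2: 5>2, s = 34+3 = 37
p=5,n=3: 5>3, s = 37+2 = 39
p=5,n=4: 5>4, s = 39+1 = 40
p=5,n=5: not 5>5, s = 40+2 = 42

42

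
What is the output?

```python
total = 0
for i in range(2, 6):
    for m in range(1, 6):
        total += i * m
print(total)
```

210

i=2,m=1: total = 0+2 = 2
i=2,m=2: total = 2+4 = 6
i=2,m=3: total = 6+6 = 12
i=2,m=4: total = 12+8 = 20
i=2,m=5: total = 20+10 = 30
i=3,m=1: total = 30+3 = 33
i=3,m=2: total = 33+6 = 39
i=3,m=3: total = 39+9 = 48
i=3,m=4: total = 48+12 = 60
i=3,m=5: total = 60+15 = 75
i=4,m=1: total = 75+4 = 79
i=4,m=2: total = 79+8 = 87
i=4,m=3: total = 87+12 = 99
i=4,m=4: total = 99+16 = 115
i=4,m=5: total = 115+20 = 135
i=5,m=1: total = 135+5 = 140
i=5,m=2: total = 140+10 = 150
i=5,m=3: total = 150+15 = 165
i=5,m=4: total = 165+20 = 185
i=5,m=5: total = 185+25 = 210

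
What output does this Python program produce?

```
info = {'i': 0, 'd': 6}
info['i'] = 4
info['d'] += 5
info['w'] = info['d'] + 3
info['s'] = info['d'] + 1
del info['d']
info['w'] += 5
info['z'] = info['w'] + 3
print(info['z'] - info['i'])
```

info['i'] = 4 → {'i': 4, 'd': 6}
info['d'] = 6+5 = 11 → {'i': 4, 'd': 11}
info['w'] = info['d']+3 = 14 → {'i': 4, 'd': 11, 'w': 14}
info['s'] = info['d']+1 = 12 → {'i': 4, 'd': 11, 'w': 14, 's': 12}
del 'd' → {'i': 4, 'w': 14, 's': 12}
info['w'] = 14+5 = 19 → {'i': 4, 'w': 19, 's': 12}
info['z'] = info['w']+3 = 22 → {'i': 4, 'w': 19, 's': 12, 'z': 22}
info['z']-info['i'] = 22-4 = 18

18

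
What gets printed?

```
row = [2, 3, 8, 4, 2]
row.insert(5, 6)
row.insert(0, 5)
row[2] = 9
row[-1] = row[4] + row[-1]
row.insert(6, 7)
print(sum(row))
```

47

insert 6 at 5 → [2, 3, 8, 4, 2, 6]
insert 5 at 0 → [5, 2, 3, 8, 4, 2, 6]
row[2] = 9 → [5, 2, 9, 8, 4, 2, 6]
row[-1] = row[4]+row[-1] = 4+6 = 10 → [5, 2, 9, 8, 4, 2, 10]
insert 7 at 6 → [5, 2, 9, 8, 4, 2, 7, 10]
sum = 47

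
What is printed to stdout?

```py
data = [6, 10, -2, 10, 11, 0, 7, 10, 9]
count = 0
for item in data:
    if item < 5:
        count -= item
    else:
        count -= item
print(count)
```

item=6: not <5, count = 0-6 = -6
item=10: not <5, count = (-6)-10 = -16
item=-2: <5, count = (-16)-(-2) = -14
item=10: not <5, count = (-14)-10 = -24
item=11: not <5, count = (-24)-11 = -35
item=0: <5, count = (-35)-0 = -35
item=7: not <5, count = (-35)-7 = -42
item=10: not <5, count = (-42)-10 = -52
item=9: not <5, count = (-52)-9 = -61

-61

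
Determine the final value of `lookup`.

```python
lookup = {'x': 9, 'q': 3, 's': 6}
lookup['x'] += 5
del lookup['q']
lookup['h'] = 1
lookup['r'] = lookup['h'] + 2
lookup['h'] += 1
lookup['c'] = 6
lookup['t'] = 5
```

lookup['x'] = 9+5 = 14 → {'x': 14, 'q': 3, 's': 6}
del 'q' → {'x': 14, 's': 6}
lookup['h'] = 1 → {'x': 14, 's': 6, 'h': 1}
lookup['r'] = lookup['h']+2 = 3 → {'x': 14, 's': 6, 'h': 1, 'r': 3}
lookup['h'] = 1+1 = 2 → {'x': 14, 's': 6, 'h': 2, 'r': 3}
lookup['c'] = 6 → {'x': 14, 's': 6, 'h': 2, 'r': 3, 'c': 6}
lookup['t'] = 5 → {'x': 14, 's': 6, 'h': 2, 'r': 3, 'c': 6, 't': 5}

{'x': 14, 's': 6, 'h': 2, 'r': 3, 'c': 6, 't': 5}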